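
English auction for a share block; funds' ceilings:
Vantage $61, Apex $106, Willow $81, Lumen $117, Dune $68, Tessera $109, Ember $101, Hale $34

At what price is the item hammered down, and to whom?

Limits in order: 117 (Lumen) > 109 (Tessera) > 106 (Apex) > 101 (Ember) > 81 (Willow) > 68 (Dune) > …
Bidding ends when Tessera exits at $109; Lumen takes it.

Lumen wins at $109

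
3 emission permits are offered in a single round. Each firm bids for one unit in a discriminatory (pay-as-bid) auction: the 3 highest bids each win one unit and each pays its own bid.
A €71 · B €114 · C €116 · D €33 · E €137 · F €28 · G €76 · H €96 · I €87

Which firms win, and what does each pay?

Ordering the bids: 137 (E), 116 (C), 114 (B), 96 (H), 87 (I), …
Winners (3 units): E, C, B.
Each winner pays its own bid: E €137, C €116, B €114.

E €137, C €116, B €114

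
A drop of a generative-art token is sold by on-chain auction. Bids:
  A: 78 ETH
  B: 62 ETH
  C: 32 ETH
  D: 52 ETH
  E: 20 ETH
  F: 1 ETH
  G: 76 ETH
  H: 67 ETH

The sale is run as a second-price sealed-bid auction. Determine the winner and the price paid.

Bids in order: 78 (A) > 76 (G) > 67 (H) > 62 (B) > 52 (D) > 32 (C) > …
Second-price: A pays G's bid of 76 ETH.

A pays 76 ETH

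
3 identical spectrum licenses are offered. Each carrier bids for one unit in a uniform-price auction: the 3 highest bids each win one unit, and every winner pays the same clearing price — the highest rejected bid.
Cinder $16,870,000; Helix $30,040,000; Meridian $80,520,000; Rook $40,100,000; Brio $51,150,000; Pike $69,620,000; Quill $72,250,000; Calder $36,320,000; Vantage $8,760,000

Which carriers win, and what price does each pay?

Meridian, Quill, Pike; each pays $51,150,000

Sorting: 80,520,000 (Meridian), 72,250,000 (Quill), 69,620,000 (Pike), 51,150,000 (Brio), 40,100,000 (Rook), …
Top 3: Meridian, Quill, Pike.
Highest unsuccessful bid: $51,150,000 → clearing price.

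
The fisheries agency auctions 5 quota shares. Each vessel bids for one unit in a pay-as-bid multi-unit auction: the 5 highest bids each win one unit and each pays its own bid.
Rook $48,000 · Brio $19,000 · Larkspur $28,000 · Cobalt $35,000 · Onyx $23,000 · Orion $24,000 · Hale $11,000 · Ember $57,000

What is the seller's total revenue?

Total revenue: $192,000

Sorting: 57,000 (Ember), 48,000 (Rook), 35,000 (Cobalt), 28,000 (Larkspur), 24,000 (Orion), 23,000 (Onyx), 19,000 (Brio), …
The 5 highest are Ember, Rook, Cobalt, Larkspur, Orion.
Total revenue = 57,000 + 48,000 + 35,000 + 28,000 + 24,000 = $192,000.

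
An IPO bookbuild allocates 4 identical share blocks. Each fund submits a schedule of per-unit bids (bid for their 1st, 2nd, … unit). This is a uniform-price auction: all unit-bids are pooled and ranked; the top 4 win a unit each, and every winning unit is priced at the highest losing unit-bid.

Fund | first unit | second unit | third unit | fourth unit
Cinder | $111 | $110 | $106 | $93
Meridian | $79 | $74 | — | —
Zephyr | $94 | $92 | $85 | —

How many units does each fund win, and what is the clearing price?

Pooled unit-bids ranked (top 4): 111 (Cinder-1), 110 (Cinder-2), 106 (Cinder-3), 94 (Zephyr-1)
First bid not allocated: $93.
Allocation: Cinder 3, Zephyr 1.

Cinder 3, Zephyr 1; clearing price $93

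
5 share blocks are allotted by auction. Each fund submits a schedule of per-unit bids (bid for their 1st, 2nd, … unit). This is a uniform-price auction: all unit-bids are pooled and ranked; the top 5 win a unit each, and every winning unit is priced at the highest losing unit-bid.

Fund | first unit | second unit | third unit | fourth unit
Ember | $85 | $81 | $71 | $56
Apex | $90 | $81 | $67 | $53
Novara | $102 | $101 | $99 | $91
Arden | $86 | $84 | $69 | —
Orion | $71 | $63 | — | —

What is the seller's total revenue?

Total revenue: $430

Merging the schedules and taking the best 5: 102 (Novara-1), 101 (Novara-2), 99 (Novara-3), 91 (Novara-4), 90 (Apex-1)
The (k+1)-th unit-bid is $86.
Allocation: Apex 1, Novara 4. Every unit priced at $86.
Revenue = 5 × 86 = $430.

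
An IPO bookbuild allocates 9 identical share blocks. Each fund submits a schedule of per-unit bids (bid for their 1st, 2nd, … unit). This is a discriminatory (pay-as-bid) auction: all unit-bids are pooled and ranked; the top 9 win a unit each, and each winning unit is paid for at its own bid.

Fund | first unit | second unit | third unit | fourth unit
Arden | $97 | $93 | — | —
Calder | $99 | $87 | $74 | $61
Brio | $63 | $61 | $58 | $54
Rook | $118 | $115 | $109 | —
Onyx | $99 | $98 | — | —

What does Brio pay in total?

Pooled unit-bids ranked (top 9): 118 (Rook-1), 115 (Rook-2), 109 (Rook-3), 99 (Calder-1), 99 (Onyx-1), 98 (Onyx-2), 97 (Arden-1), 93 (Arden-2), 87 (Calder-2)
Next rejected bid: $74 (not a price — pay-as-bid).
Brio wins no units.

Brio pays $0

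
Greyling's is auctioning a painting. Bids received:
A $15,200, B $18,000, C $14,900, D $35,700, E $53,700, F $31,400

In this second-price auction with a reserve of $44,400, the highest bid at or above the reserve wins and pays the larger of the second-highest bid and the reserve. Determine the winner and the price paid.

Second-price auction with a reserve of $44,400: the highest bid at or above the reserve wins and pays the larger of the second-highest bid and the reserve.
Bids in order: 53,700 (E) > 35,700 (D) > 31,400 (F) > 18,000 (B) > 15,200 (A) > 14,900 (C)
E has the top bid at or above the reserve ($53,700).
max(second-highest $35,700, reserve $44,400) = $44,400.

E pays $44,400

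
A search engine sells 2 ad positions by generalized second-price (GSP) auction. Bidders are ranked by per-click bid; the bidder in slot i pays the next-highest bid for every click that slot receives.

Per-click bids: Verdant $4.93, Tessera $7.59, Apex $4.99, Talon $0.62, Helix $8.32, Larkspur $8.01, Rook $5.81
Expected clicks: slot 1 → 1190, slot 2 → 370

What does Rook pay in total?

Ranked by bid: $8.32 (Helix) > $8.01 (Larkspur) > $7.59 (Tessera) > …
Rook ranks below slot 2 → no slot, pays nothing.

Rook pays $0.00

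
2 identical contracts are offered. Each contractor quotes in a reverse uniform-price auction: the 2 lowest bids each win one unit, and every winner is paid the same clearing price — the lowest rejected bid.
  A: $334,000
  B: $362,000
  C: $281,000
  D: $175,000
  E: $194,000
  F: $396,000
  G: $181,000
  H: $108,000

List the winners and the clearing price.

H, D; each is paid $181,000

Sorting: 108,000 (H), 175,000 (D), 181,000 (G), 194,000 (E), …
Winners (2 units): H, D.
First losing bid is G's $181,000, which sets the uniform price.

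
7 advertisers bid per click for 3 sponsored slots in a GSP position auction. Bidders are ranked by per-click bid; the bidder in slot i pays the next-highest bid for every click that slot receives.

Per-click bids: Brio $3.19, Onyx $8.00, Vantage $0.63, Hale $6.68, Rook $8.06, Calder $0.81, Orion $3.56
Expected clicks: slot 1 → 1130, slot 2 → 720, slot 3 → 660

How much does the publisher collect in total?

Sorting advertisers: $8.06 (Rook) > $8.00 (Onyx) > $6.68 (Hale) > $3.56 (Orion) > …
Slot 1: Rook pays $8.00 × 1130 = $9040.00
Slot 2: Onyx pays $6.68 × 720 = $4809.60
Slot 3: Hale pays $3.56 × 660 = $2349.60
Total = $16199.20

Total revenue: $16199.20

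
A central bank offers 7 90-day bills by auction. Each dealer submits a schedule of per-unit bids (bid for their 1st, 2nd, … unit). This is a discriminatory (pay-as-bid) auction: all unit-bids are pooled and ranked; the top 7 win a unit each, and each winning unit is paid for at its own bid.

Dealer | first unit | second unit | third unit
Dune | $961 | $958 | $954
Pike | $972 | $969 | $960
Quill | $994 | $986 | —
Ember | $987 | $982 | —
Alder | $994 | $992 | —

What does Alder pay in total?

Alder pays $1,986

Pooled unit-bids ranked (top 7): 994 (Quill-1), 994 (Alder-1), 992 (Alder-2), 987 (Ember-1), 986 (Quill-2), 982 (Ember-2), 972 (Pike-1)
Next rejected bid: $969 (not a price — pay-as-bid).
Alder's winning unit-bids: 994 + 992 = $1,986.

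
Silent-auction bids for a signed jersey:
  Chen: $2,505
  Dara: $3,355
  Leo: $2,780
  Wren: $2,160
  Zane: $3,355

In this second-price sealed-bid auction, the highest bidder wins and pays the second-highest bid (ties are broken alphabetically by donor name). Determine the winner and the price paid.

Dara pays $3,355

Rule: the highest bidder wins and pays the second-highest bid.
Bids in order: 3,355 (Dara) > 3,355 (Zane) > 2,780 (Leo) > 2,505 (Chen) > 2,160 (Wren)
Tie at $3,355 → Dara wins by tie-break.
Dara wins with the highest bid; price is set by the runner-up at $3,355.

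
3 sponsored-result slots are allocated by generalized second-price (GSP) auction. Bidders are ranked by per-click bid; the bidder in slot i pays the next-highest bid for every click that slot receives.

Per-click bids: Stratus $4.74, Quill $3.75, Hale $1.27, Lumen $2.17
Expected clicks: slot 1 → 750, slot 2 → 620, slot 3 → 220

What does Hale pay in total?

Ranked by bid: $4.74 (Stratus) > $3.75 (Quill) > $2.17 (Lumen) > $1.27 (Hale)
Hale ranks below slot 3 → no slot, pays nothing.

Hale pays $0.00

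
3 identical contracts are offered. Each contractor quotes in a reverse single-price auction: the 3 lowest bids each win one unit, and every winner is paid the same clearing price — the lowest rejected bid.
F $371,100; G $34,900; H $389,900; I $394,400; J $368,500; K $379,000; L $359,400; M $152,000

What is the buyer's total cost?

Ordering the bids: 34,900 (G), 152,000 (M), 359,400 (L), 368,500 (J), 371,100 (F), …
The 3 lowest are G, M, L.
First losing bid is J's $368,500, which sets the uniform price.
Total cost = 3 × $368,500 = $1,105,500.

Total cost: $1,105,500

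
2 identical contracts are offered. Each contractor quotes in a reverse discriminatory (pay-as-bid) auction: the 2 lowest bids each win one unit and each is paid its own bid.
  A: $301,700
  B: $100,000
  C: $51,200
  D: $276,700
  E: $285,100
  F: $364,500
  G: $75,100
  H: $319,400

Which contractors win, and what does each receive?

Ordering the bids: 51,200 (C), 75,100 (G), 100,000 (B), 276,700 (D), …
Lowest 2: C, G.
Each winner is paid its own bid: C $51,200, G $75,100.

C $51,200, G $75,100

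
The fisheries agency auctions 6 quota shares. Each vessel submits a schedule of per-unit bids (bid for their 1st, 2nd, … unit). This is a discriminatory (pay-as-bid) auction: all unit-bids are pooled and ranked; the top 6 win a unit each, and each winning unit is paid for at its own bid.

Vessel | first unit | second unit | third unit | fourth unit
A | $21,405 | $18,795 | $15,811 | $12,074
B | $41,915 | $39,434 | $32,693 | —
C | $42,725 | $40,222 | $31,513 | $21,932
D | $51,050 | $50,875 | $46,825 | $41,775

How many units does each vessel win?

B 1, C 1, D 4

Merging the schedules and taking the best 6: 51,050 (D-1), 50,875 (D-2), 46,825 (D-3), 42,725 (C-1), 41,915 (B-1), 41,775 (D-4)
Next rejected bid: $40,222 (not a price — pay-as-bid).
Allocation: B 1, C 1, D 4.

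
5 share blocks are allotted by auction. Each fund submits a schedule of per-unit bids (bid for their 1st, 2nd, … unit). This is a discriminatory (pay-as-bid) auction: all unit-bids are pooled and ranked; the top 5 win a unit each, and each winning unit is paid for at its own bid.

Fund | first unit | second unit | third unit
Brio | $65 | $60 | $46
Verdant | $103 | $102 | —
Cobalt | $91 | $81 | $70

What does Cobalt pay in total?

Pooled unit-bids ranked (top 5): 103 (Verdant-1), 102 (Verdant-2), 91 (Cobalt-1), 81 (Cobalt-2), 70 (Cobalt-3)
Next rejected bid: $65 (not a price — pay-as-bid).
Cobalt's winning unit-bids: 91 + 81 + 70 = $242.

Cobalt pays $242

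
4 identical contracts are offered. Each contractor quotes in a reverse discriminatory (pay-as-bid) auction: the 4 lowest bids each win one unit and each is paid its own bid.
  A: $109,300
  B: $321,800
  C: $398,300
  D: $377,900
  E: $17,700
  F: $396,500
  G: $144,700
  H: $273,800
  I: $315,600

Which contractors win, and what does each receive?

Ordering the bids: 17,700 (E), 109,300 (A), 144,700 (G), 273,800 (H), 315,600 (I), 321,800 (B), …
The 4 lowest are E, A, G, H.
Each winner is paid its own bid: E $17,700, A $109,300, G $144,700, H $273,800.

E $17,700, A $109,300, G $144,700, H $273,800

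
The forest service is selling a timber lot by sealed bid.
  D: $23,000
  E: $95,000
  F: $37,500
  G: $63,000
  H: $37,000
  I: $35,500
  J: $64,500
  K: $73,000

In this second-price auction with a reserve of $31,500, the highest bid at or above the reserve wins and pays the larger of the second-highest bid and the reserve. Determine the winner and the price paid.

E pays $73,000

Sorting bids: 95,000 (E) > 73,000 (K) > 64,500 (J) > 63,000 (G) > 37,500 (F) > 37,000 (H) > …
Highest eligible bid: E at $95,000.
Second-highest bid $73,000 exceeds the reserve $31,500 → payment $73,000.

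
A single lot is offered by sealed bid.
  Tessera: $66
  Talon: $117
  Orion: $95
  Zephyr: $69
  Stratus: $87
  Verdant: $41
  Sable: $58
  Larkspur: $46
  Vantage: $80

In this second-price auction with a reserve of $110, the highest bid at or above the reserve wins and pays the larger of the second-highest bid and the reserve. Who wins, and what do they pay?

Talon pays $110

Rule: the highest bid at or above the reserve wins and pays the larger of the second-highest bid and the reserve.
Bids in order: 117 (Talon) > 95 (Orion) > 87 (Stratus) > 80 (Vantage) > 69 (Zephyr) > 66 (Tessera) > …
Talon has the top bid at or above the reserve ($117).
Second-highest bid $95 is below the reserve $110, so the reserve binds → payment $110.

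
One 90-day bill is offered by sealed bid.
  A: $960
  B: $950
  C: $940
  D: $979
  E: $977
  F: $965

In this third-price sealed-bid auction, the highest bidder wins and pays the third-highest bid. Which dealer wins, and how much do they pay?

Third-price sealed-bid auction: the highest bidder wins and pays the third-highest bid.
Sorting bids: 979 (D) > 977 (E) > 965 (F) > 960 (A) > 950 (B) > 940 (C)
D is highest; pays the third-highest bid, $965.

D pays $965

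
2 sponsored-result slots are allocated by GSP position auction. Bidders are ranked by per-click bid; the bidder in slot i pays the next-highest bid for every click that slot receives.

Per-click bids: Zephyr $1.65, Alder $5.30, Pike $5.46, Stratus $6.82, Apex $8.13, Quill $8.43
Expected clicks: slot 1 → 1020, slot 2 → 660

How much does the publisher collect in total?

Total revenue: $12793.80

Sorting advertisers: $8.43 (Quill) > $8.13 (Apex) > $6.82 (Stratus) > …
Slot 1: Quill pays $8.13 × 1020 = $8292.60
Slot 2: Apex pays $6.82 × 660 = $4501.20
Total = $12793.80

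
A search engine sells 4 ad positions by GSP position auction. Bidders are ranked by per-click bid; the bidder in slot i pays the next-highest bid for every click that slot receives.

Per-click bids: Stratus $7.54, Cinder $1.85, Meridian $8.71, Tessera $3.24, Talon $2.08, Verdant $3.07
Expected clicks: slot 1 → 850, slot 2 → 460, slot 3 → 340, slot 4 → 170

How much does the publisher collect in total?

Ranked by bid: $8.71 (Meridian) > $7.54 (Stratus) > $3.24 (Tessera) > $3.07 (Verdant) > $2.08 (Talon) > …
Slot 1: Meridian pays $7.54 × 850 = $6409.00
Slot 2: Stratus pays $3.24 × 460 = $1490.40
Slot 3: Tessera pays $3.07 × 340 = $1043.80
Slot 4: Verdant pays $2.08 × 170 = $353.60
Total = $9296.80

Total revenue: $9296.80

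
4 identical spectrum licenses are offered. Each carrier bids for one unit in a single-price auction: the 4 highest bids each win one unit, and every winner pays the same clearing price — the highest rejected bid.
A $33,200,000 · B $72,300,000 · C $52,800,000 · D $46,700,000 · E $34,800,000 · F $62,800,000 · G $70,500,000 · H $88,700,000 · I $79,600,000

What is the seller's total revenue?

Total revenue: $251,200,000

Sorting: 88,700,000 (H), 79,600,000 (I), 72,300,000 (B), 70,500,000 (G), 62,800,000 (F), 52,800,000 (C), …
Winners (4 units): H, I, B, G.
First losing bid is F's $62,800,000, which sets the uniform price.
Total revenue = 4 × $62,800,000 = $251,200,000.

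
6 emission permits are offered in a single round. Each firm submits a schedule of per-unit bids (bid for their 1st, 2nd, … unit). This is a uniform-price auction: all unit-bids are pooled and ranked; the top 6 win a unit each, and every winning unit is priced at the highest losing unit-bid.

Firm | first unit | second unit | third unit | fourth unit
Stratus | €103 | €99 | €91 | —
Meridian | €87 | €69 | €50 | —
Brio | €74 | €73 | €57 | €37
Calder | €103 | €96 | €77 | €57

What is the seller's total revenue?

Pooled unit-bids ranked (top 6): 103 (Stratus-1), 103 (Calder-1), 99 (Stratus-2), 96 (Calder-2), 91 (Stratus-3), 87 (Meridian-1)
First bid not allocated: €77.
Allocation: Calder 2, Meridian 1, Stratus 3. Every unit priced at €77.
Revenue = 6 × 77 = €462.

Total revenue: €462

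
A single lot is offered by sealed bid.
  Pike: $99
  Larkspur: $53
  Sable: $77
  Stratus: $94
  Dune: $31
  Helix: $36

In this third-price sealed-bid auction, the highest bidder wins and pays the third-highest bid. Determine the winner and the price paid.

Pike pays $77

Rule: the highest bidder wins and pays the third-highest bid.
Sorting bids: 99 (Pike) > 94 (Stratus) > 77 (Sable) > 53 (Larkspur) > 36 (Helix) > 31 (Dune)
Pike is highest; pays the third-highest bid, $77.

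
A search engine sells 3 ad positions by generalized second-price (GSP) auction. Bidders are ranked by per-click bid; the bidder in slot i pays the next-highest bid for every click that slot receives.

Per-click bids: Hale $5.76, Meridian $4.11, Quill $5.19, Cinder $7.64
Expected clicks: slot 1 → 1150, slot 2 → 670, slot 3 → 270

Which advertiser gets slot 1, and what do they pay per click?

Ranked by bid: $7.64 (Cinder) > $5.76 (Hale) > $5.19 (Quill) > $4.11 (Meridian)
Slot 1 goes to the first-ranked bidder, Cinder, who pays the next bid down: $5.76/click.

Cinder; $5.76 per click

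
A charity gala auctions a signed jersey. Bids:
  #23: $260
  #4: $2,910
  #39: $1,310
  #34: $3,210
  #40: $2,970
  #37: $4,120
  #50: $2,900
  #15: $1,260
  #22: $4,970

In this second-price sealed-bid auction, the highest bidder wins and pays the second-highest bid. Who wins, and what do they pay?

Bids ranked: 4,970 (#22) > 4,120 (#37) > 3,210 (#34) > 2,970 (#40) > 2,910 (#4) > 2,900 (#50) > …
Second-price: #22 pays #37's bid of $4,120.

#22 pays $4,120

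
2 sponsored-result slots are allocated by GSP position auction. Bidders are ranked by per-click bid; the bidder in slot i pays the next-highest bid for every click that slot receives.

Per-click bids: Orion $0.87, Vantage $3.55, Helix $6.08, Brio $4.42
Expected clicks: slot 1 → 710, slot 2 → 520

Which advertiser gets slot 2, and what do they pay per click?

Per-click bids in order: $6.08 (Helix) > $4.42 (Brio) > $3.55 (Vantage) > …
Slot 2 goes to the second-ranked bidder, Brio, who pays the next bid down: $3.55/click.

Brio; $3.55 per click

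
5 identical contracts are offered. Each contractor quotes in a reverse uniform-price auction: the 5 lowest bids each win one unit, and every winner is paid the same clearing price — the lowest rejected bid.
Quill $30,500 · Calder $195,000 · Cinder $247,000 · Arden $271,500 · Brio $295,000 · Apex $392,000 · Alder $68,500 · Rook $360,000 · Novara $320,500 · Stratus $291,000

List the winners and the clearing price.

Ordering the bids: 30,500 (Quill), 68,500 (Alder), 195,000 (Calder), 247,000 (Cinder), 271,500 (Arden), 291,000 (Stratus), 295,000 (Brio), …
Lowest 5: Quill, Alder, Calder, Cinder, Arden.
Clearing price = lowest rejected bid = $291,000.

Quill, Alder, Calder, Cinder, Arden; each is paid $291,000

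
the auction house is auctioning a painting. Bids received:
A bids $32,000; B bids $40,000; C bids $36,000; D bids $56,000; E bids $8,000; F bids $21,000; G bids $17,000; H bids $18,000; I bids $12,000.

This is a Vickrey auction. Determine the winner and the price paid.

Rule: the highest bidder wins and pays the second-highest bid.
Sorting bids: 56,000 (D) > 40,000 (B) > 36,000 (C) > 32,000 (A) > 21,000 (F) > 18,000 (H) > …
Second-price: D pays B's bid of $40,000.

D pays $40,000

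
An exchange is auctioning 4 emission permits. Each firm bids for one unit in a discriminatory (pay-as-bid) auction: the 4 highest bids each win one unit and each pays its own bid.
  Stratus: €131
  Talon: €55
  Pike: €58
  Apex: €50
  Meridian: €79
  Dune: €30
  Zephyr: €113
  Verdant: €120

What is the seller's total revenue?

Total revenue: €443

Bids ranked high→low: 131 (Stratus), 120 (Verdant), 113 (Zephyr), 79 (Meridian), 58 (Pike), 55 (Talon), …
Winners (4 units): Stratus, Verdant, Zephyr, Meridian.
Total revenue = 131 + 120 + 113 + 79 = €443.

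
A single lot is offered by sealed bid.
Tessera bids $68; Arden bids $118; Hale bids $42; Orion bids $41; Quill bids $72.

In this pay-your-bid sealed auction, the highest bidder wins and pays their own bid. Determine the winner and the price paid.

Arden pays $118

Pay-your-bid sealed auction: the highest bidder wins and pays their own bid.
Bids ranked: 118 (Arden) > 72 (Quill) > 68 (Tessera) > 42 (Hale) > 41 (Orion)
Arden has the highest bid and pays exactly that: $118.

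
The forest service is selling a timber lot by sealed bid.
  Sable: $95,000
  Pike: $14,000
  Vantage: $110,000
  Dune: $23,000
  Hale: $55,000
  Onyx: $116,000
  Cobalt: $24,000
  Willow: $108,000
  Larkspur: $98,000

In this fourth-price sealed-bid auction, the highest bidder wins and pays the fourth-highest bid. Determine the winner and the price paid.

Sorting bids: 116,000 (Onyx) > 110,000 (Vantage) > 108,000 (Willow) > 98,000 (Larkspur) > 95,000 (Sable) > 55,000 (Hale) > …
Onyx is highest; pays the fourth-highest bid, $98,000.

Onyx pays $98,000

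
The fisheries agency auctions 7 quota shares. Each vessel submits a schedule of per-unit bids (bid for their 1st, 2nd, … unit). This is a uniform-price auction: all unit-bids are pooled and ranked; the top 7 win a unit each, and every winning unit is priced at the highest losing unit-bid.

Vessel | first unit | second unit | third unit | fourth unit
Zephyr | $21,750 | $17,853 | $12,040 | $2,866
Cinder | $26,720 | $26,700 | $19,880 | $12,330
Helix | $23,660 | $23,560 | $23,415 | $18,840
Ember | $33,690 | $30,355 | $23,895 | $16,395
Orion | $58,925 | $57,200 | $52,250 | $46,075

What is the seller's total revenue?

Total revenue: $186,900

Merging the schedules and taking the best 7: 58,925 (Orion-1), 57,200 (Orion-2), 52,250 (Orion-3), 46,075 (Orion-4), 33,690 (Ember-1), 30,355 (Ember-2), 26,720 (Cinder-1)
Highest rejected unit-bid = $26,700.
Allocation: Cinder 1, Ember 2, Orion 4. Every unit priced at $26,700.
Revenue = 7 × 26,700 = $186,900.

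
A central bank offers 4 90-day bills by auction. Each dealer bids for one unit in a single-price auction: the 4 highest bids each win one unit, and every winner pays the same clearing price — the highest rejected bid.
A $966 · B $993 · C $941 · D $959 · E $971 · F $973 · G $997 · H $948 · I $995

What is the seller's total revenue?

Bids ranked high→low: 997 (G), 995 (I), 993 (B), 973 (F), 971 (E), 966 (A), …
Top 4: G, I, B, F.
First losing bid is E's $971, which sets the uniform price.
Total revenue = 4 × $971 = $3,884.

Total revenue: $3,884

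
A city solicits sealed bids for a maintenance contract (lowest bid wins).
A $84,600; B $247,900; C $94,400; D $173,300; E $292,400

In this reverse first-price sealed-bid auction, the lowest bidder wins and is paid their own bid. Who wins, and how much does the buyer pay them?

Rule: the lowest bidder wins and is paid their own bid.
Bids ranked: 84,600 (A) < 94,400 (C) < 173,300 (D) < 247,900 (B) < 292,400 (E)
First-price: A is paid what they bid, $84,600.

A is paid $84,600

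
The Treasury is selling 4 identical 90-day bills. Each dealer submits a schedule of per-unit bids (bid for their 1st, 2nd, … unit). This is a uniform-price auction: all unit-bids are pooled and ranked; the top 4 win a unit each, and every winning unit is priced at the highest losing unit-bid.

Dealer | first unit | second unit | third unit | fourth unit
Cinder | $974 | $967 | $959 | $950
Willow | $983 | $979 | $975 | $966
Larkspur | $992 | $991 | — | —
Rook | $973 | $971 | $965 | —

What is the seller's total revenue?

Pooled unit-bids ranked (top 4): 992 (Larkspur-1), 991 (Larkspur-2), 983 (Willow-1), 979 (Willow-2)
First bid not allocated: $975.
Allocation: Larkspur 2, Willow 2. Every unit priced at $975.
Revenue = 4 × 975 = $3,900.

Total revenue: $3,900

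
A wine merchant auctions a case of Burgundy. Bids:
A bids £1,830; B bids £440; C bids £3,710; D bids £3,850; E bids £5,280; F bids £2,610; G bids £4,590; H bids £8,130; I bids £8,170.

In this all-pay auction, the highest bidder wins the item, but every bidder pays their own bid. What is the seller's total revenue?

Sorting bids: 8,170 (I) > 8,130 (H) > 5,280 (E) > 4,590 (G) > 3,850 (D) > 3,710 (C) > …
I wins with the top bid; all bids are sunk regardless.
Every bidder forfeits their bid regardless of winning.
Revenue = 1,830 + 440 + 3,710 + 3,850 + 5,280 + 2,610 + 4,590 + 8,130 + 8,170 = £38,610.

Total revenue: £38,610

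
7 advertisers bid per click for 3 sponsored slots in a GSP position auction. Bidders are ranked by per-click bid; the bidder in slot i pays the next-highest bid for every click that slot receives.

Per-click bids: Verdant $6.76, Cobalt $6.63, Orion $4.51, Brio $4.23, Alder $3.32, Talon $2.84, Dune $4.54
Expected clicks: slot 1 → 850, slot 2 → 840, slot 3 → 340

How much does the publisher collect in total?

Sorting advertisers: $6.76 (Verdant) > $6.63 (Cobalt) > $4.54 (Dune) > $4.51 (Orion) > …
Slot 1: Verdant pays $6.63 × 850 = $5635.50
Slot 2: Cobalt pays $4.54 × 840 = $3813.60
Slot 3: Dune pays $4.51 × 340 = $1533.40
Total = $10982.50

Total revenue: $10982.50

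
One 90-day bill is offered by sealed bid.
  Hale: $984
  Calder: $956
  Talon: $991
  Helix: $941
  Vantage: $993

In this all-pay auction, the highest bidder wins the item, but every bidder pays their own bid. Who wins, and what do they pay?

Bids ranked: 993 (Vantage) > 991 (Talon) > 984 (Hale) > 956 (Calder) > 941 (Helix)
Vantage is highest and takes the item; every bidder forfeits their bid.

Vantage pays $993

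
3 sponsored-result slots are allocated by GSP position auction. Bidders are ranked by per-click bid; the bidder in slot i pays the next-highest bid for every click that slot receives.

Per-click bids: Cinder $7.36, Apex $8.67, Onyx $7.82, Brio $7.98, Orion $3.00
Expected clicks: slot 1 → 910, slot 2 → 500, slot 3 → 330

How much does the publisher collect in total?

Total revenue: $13600.60

Per-click bids in order: $8.67 (Apex) > $7.98 (Brio) > $7.82 (Onyx) > $7.36 (Cinder) > …
Slot 1: Apex pays $7.98 × 910 = $7261.80
Slot 2: Brio pays $7.82 × 500 = $3910.00
Slot 3: Onyx pays $7.36 × 330 = $2428.80
Total = $13600.60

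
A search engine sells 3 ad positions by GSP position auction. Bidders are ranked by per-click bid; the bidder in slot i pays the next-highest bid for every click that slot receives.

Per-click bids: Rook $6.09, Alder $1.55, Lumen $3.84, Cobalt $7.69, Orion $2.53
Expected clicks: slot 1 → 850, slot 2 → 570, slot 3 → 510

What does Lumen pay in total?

Lumen pays $1290.30

Sorting advertisers: $7.69 (Cobalt) > $6.09 (Rook) > $3.84 (Lumen) > $2.53 (Orion) > …
Lumen holds slot 3 → pays next bid $2.53 × 510 clicks = $1290.30.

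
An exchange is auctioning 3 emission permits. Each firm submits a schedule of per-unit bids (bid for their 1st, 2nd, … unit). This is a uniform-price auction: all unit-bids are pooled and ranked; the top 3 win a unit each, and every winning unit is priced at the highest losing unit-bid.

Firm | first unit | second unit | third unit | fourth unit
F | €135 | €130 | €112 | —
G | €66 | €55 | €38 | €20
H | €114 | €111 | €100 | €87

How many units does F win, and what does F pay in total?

F: 2 units, pays €224

All unit-bids, highest first — top 3: 135 (F-1), 130 (F-2), 114 (H-1)
First bid not allocated: €112.
F wins 2 unit(s) at €112 each.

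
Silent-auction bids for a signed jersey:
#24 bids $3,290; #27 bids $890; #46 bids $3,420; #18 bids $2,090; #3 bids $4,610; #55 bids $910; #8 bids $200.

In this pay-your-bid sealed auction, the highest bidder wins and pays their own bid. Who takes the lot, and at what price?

#3 pays $4,610

Bids ranked: 4,610 (#3) > 3,420 (#46) > 3,290 (#24) > 2,090 (#18) > 910 (#55) > 890 (#27) > …
#3 has the highest bid and pays exactly that: $4,610.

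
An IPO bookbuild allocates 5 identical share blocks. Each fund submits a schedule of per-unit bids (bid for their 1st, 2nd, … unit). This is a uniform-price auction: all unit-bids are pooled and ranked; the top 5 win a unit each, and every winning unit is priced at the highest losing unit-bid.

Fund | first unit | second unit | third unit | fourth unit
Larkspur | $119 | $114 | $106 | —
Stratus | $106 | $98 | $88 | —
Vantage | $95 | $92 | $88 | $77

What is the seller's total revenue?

Total revenue: $475

All unit-bids, highest first — top 5: 119 (Larkspur-1), 114 (Larkspur-2), 106 (Larkspur-3), 106 (Stratus-1), 98 (Stratus-2)
Highest rejected unit-bid = $95.
Allocation: Larkspur 3, Stratus 2. Every unit priced at $95.
Revenue = 5 × 95 = $475.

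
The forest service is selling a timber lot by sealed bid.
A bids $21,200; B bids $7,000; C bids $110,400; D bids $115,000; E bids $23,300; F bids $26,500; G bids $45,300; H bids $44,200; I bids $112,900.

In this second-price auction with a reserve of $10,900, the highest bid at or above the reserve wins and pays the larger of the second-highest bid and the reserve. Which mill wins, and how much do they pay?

D pays $112,900

Rule: the highest bid at or above the reserve wins and pays the larger of the second-highest bid and the reserve.
Sorting bids: 115,000 (D) > 112,900 (I) > 110,400 (C) > 45,300 (G) > 44,200 (H) > 26,500 (F) > …
D has the top bid at or above the reserve ($115,000).
Second-highest bid $112,900 exceeds the reserve $10,900 → payment $112,900.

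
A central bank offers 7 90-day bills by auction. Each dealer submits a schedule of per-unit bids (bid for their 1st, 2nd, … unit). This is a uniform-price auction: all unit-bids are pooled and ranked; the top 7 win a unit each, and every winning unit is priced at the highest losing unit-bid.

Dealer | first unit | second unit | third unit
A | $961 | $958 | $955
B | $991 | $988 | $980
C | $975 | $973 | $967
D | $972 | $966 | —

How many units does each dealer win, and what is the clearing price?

Merging the schedules and taking the best 7: 991 (B-1), 988 (B-2), 980 (B-3), 975 (C-1), 973 (C-2), 972 (D-1), 967 (C-3)
First bid not allocated: $966.
Allocation: B 3, C 3, D 1.

B 3, C 3, D 1; clearing price $966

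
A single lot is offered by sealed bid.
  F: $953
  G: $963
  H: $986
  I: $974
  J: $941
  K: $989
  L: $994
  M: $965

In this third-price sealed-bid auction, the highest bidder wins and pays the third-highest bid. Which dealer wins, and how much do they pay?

Sorting bids: 994 (L) > 989 (K) > 986 (H) > 974 (I) > 965 (M) > 963 (G) > …
L wins; payment is bid #3 in the ranking = $986.

L pays $986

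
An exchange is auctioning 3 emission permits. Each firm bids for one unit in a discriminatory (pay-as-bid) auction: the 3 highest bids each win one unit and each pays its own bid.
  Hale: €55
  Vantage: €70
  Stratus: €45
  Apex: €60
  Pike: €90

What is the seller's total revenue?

Total revenue: €220

Sorting: 90 (Pike), 70 (Vantage), 60 (Apex), 55 (Hale), 45 (Stratus)
Winners (3 units): Pike, Vantage, Apex.
Total revenue = 90 + 70 + 60 = €220.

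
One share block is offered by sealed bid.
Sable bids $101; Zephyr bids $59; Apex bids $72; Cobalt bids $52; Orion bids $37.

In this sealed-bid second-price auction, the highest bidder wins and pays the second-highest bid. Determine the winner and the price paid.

Bids in order: 101 (Sable) > 72 (Apex) > 59 (Zephyr) > 52 (Cobalt) > 37 (Orion)
Sable is highest; pays the second-highest bid, $72.

Sable pays $72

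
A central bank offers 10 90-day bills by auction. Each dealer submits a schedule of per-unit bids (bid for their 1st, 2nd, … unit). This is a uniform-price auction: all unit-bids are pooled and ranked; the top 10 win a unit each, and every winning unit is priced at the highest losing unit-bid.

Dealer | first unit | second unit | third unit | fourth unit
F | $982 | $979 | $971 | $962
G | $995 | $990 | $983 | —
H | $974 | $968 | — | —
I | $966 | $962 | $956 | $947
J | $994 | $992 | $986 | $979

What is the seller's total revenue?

All unit-bids, highest first — top 10: 995 (G-1), 994 (J-1), 992 (J-2), 990 (G-2), 986 (J-3), 983 (G-3), 982 (F-1), 979 (F-2), 979 (J-4), 974 (H-1)
The (k+1)-th unit-bid is $971.
Allocation: F 2, G 3, H 1, J 4. Every unit priced at $971.
Revenue = 10 × 971 = $9,710.

Total revenue: $9,710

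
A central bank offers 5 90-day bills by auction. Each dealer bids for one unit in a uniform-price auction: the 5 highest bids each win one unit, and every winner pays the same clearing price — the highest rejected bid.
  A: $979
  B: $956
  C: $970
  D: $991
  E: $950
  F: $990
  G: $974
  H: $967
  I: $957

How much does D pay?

D pays $967

Sorting: 991 (D), 990 (F), 979 (A), 974 (G), 970 (C), 967 (H), 957 (I), …
Winners (5 units): D, F, A, G, C.
First losing bid is H's $967, which sets the uniform price.
D wins → pays $967.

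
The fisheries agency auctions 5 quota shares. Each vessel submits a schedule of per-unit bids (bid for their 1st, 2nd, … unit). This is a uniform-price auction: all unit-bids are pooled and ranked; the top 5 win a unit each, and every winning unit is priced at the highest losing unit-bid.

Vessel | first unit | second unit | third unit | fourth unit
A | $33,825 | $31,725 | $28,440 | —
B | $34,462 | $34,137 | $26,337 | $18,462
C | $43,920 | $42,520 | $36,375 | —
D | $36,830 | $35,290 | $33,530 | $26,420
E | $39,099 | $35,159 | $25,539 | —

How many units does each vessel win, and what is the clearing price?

All unit-bids, highest first — top 5: 43,920 (C-1), 42,520 (C-2), 39,099 (E-1), 36,830 (D-1), 36,375 (C-3)
First bid not allocated: $35,290.
Allocation: C 3, D 1, E 1.

C 3, D 1, E 1; clearing price $35,290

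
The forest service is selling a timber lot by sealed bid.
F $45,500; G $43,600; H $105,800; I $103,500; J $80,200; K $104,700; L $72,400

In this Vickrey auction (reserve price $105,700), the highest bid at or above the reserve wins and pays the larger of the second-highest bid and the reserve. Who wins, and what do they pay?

H pays $105,700

Rule: the highest bid at or above the reserve wins and pays the larger of the second-highest bid and the reserve.
Bids in order: 105,800 (H) > 104,700 (K) > 103,500 (I) > 80,200 (J) > 72,400 (L) > 45,500 (F) > …
H has the top bid at or above the reserve ($105,800).
Second-highest bid $104,700 is below the reserve $105,700, so the reserve binds → payment $105,700.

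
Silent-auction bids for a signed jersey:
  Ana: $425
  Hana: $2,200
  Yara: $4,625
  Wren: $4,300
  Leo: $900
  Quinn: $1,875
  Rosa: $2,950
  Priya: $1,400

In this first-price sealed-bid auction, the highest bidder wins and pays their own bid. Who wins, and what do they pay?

First-price sealed-bid auction: the highest bidder wins and pays their own bid.
Sorting bids: 4,625 (Yara) > 4,300 (Wren) > 2,950 (Rosa) > 2,200 (Hana) > 1,875 (Quinn) > 1,400 (Priya) > …
First-price: Yara pays what they bid, $4,625.

Yara pays $4,625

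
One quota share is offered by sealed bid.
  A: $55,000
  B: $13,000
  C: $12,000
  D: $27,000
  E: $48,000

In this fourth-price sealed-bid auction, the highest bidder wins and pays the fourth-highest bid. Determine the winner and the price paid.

A pays $13,000

Bids in order: 55,000 (A) > 48,000 (E) > 27,000 (D) > 13,000 (B) > 12,000 (C)
A is highest; pays the fourth-highest bid, $13,000.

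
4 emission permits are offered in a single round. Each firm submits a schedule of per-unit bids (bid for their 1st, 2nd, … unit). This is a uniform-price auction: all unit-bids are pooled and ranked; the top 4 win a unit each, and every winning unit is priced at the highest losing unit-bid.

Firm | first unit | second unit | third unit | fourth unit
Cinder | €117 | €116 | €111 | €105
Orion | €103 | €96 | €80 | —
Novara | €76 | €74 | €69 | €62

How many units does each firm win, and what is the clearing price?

All unit-bids, highest first — top 4: 117 (Cinder-1), 116 (Cinder-2), 111 (Cinder-3), 105 (Cinder-4)
Highest rejected unit-bid = €103.
Allocation: Cinder 4.

Cinder 4; clearing price €103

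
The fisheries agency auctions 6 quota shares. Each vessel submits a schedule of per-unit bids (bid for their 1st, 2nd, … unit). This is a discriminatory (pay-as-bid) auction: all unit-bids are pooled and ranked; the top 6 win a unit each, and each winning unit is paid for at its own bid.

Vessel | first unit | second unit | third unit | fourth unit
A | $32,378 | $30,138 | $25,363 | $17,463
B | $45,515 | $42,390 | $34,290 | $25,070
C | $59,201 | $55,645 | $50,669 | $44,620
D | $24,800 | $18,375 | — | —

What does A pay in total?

A pays $0

All unit-bids, highest first — top 6: 59,201 (C-1), 55,645 (C-2), 50,669 (C-3), 45,515 (B-1), 44,620 (C-4), 42,390 (B-2)
Next rejected bid: $34,290 (not a price — pay-as-bid).
A wins no units.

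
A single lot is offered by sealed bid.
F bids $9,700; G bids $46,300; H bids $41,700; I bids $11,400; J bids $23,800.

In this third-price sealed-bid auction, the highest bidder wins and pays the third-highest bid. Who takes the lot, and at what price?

Sorting bids: 46,300 (G) > 41,700 (H) > 23,800 (J) > 11,400 (I) > 9,700 (F)
G is highest; pays the third-highest bid, $23,800.

G pays $23,800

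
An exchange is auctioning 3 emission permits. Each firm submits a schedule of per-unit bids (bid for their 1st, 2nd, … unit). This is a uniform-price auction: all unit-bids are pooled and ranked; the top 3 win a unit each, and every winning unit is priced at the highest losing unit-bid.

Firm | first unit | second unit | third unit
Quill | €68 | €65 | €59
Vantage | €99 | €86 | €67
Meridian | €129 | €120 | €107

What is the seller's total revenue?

Pooled unit-bids ranked (top 3): 129 (Meridian-1), 120 (Meridian-2), 107 (Meridian-3)
First bid not allocated: €99.
Allocation: Meridian 3. Every unit priced at €99.
Revenue = 3 × 99 = €297.

Total revenue: €297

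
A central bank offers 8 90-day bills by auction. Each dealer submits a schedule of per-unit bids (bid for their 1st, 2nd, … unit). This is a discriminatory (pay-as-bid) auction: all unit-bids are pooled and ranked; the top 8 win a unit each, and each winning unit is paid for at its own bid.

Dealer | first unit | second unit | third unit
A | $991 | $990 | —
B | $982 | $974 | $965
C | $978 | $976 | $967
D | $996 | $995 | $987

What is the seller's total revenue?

Total revenue: $7,895

Pooled unit-bids ranked (top 8): 996 (D-1), 995 (D-2), 991 (A-1), 990 (A-2), 987 (D-3), 982 (B-1), 978 (C-1), 976 (C-2)
Next rejected bid: $974 (not a price — pay-as-bid).
Each winning unit pays its own bid.
Revenue = 996 + 995 + 991 + 990 + 987 + 982 + 978 + 976 = $7,895.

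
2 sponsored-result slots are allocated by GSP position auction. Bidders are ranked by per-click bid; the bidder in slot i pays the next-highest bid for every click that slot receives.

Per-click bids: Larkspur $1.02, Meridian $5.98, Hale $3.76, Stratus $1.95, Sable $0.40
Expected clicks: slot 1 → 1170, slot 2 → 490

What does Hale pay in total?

Hale pays $955.50

Sorting advertisers: $5.98 (Meridian) > $3.76 (Hale) > $1.95 (Stratus) > …
Hale holds slot 2 → pays next bid $1.95 × 490 clicks = $955.50.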